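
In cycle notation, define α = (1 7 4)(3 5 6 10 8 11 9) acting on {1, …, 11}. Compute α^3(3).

3 lies in the 7-cycle (3 5 6 10 8 11 9).
Stepping 3 places around the cycle: 3 → 5 → 6 → 10.

10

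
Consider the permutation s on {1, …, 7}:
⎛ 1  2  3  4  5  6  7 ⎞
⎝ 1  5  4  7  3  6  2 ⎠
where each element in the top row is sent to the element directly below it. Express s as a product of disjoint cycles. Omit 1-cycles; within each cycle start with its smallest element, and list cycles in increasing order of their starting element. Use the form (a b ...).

Start at 2 and follow images: 2 → 5 → 3 → 4 → 7 → 2, giving the cycle (2 5 3 4 7).
Continuing from each remaining unvisited element yields (2 5 3 4 7).

(2 5 3 4 7)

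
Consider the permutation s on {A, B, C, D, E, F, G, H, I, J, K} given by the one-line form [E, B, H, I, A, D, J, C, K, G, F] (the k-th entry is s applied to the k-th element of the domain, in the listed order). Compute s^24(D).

Tracing D → I → … returns to D after 4 steps, so D lies in a 4-cycle (D, I, K, F).
On a 4-cycle, s^4 is the identity, so s^24 = s^0 there (24 ≡ 0 mod 4).
So s^24(D) = D.

D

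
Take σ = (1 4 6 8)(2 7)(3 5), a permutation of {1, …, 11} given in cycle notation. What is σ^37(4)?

6

4 lies in the 4-cycle (1 4 6 8).
Since the cycle has length 4, σ^37 acts on it the same as σ^1 (37 mod 4 = 1).
Advancing 1 step from 4: 4 → 6.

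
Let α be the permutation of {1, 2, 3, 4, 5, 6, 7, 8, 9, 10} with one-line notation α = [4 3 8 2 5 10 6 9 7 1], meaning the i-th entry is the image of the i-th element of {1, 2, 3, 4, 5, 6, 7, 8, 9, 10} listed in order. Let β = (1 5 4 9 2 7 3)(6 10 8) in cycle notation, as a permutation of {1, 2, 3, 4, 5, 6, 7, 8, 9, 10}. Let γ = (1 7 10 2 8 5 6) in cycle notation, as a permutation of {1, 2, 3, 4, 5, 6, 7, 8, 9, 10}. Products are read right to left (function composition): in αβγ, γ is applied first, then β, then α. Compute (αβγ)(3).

4

(αβγ)(3) = α(β(γ(3))). γ(3) = 3, then β(3) = 1, then α(1) = 4, so the result is 4.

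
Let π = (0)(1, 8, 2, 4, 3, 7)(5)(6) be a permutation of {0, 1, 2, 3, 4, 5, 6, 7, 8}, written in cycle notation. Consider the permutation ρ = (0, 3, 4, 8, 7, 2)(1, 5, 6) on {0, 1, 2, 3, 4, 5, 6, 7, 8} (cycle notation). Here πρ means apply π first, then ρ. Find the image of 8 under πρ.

0

(πρ)(8) = ρ(π(8)). π(8) = 2, then ρ(2) = 0. So (πρ)(8) = 0.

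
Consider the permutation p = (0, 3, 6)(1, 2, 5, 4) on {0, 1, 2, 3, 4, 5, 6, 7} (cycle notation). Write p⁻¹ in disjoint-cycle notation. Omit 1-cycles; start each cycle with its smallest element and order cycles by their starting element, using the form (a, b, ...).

The inverse reverses each cycle.
Reversing each cycle of p and rotating so the smallest element leads gives (0, 6, 3)(1, 4, 5, 2).

(0, 6, 3)(1, 4, 5, 2)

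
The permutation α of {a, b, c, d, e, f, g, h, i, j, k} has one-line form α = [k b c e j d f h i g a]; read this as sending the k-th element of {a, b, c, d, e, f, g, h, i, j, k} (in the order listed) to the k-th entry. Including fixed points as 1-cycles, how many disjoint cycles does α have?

6

The cycle decomposition is (a k)(b)(c)(d e j g f)(h)(i), which has 6 cycles (counting 1-cycles).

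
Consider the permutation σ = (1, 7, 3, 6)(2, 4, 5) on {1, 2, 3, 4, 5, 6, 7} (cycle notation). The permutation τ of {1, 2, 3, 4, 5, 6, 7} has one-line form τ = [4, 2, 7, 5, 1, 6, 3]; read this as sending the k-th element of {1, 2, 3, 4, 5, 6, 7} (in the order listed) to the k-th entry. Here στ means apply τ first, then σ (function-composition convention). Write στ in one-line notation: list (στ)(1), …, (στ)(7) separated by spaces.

(στ)(x) = σ(τ(x)). Computing each image: σ(τ(1)) = σ(4) = 5, σ(τ(2)) = σ(2) = 4, σ(τ(3)) = σ(7) = 3, σ(τ(4)) = σ(5) = 2, σ(τ(5)) = σ(1) = 7, σ(τ(6)) = σ(6) = 1, σ(τ(7)) = σ(3) = 6.
Hence στ = [5 4 3 2 7 1 6].

5 4 3 2 7 1 6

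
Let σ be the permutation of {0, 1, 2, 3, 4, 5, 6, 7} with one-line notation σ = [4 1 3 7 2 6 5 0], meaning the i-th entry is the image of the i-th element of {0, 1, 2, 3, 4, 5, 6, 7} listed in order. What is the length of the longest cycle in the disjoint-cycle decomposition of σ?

5

Decomposing into disjoint cycles gives (0 4 2 3 7)(5 6); the longest has length 5.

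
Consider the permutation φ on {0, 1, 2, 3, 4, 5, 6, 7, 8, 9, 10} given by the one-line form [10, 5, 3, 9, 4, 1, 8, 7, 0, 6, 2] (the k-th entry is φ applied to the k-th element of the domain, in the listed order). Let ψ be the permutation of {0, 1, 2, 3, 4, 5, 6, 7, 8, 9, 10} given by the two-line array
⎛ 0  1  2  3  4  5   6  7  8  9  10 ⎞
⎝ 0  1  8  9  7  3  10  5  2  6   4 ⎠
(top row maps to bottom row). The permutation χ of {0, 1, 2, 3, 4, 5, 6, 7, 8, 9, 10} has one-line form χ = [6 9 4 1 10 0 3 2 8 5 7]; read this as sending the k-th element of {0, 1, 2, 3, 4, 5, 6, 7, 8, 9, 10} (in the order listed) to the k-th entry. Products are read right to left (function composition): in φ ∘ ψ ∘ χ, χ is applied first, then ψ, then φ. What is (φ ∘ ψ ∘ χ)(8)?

Apply the permutations in order: χ(8) = 8, then ψ(8) = 2, then φ(2) = 3. So (φ ∘ ψ ∘ χ)(8) = 3.

3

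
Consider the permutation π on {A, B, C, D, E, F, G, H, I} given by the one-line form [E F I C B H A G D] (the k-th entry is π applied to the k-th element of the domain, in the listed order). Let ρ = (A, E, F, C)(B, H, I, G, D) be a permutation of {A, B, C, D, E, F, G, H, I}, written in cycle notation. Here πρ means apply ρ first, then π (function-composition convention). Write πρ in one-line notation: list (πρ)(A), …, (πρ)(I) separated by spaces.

B G E F H I C D A

Chase each element through ρ then π: A → E → B; B → H → G; C → A → E; D → B → F; E → F → H; F → C → I; G → D → C; H → I → D; I → G → A.
So πρ in one-line form is B G E F H I C D A.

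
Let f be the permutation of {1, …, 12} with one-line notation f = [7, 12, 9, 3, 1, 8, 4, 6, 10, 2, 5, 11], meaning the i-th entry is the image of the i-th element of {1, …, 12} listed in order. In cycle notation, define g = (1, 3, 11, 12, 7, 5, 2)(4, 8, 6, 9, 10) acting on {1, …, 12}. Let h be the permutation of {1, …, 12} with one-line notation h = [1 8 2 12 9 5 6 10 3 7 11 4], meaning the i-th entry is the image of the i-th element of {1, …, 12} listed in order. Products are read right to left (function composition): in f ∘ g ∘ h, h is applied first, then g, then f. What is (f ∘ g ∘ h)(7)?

10

Chase 7: h(7) = 6; g(6) = 9; f(9) = 10. Hence (f ∘ g ∘ h)(7) = 10.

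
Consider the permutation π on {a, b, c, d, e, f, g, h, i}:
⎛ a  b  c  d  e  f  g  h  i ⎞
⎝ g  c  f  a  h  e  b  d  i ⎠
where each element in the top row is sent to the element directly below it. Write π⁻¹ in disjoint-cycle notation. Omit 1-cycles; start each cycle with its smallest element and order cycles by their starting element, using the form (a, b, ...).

First write π in disjoint cycles: (a, g, b, c, f, e, h, d).
The inverse reverses every cycle; in canonical form, π⁻¹ = (a, d, h, e, f, c, b, g).

(a, d, h, e, f, c, b, g)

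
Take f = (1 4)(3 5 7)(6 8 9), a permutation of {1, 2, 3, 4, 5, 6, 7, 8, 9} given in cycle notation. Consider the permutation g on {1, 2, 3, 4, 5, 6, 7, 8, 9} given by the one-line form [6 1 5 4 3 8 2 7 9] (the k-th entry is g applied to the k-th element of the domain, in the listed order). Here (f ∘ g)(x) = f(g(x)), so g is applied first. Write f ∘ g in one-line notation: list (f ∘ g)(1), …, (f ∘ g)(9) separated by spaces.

8 4 7 1 5 9 2 3 6

(f ∘ g)(x) = f(g(x)). Computing each image: f(g(1)) = f(6) = 8, f(g(2)) = f(1) = 4, f(g(3)) = f(5) = 7, f(g(4)) = f(4) = 1, f(g(5)) = f(3) = 5, f(g(6)) = f(8) = 9, f(g(7)) = f(2) = 2, f(g(8)) = f(7) = 3, f(g(9)) = f(9) = 6.
Hence f ∘ g = [8 4 7 1 5 9 2 3 6].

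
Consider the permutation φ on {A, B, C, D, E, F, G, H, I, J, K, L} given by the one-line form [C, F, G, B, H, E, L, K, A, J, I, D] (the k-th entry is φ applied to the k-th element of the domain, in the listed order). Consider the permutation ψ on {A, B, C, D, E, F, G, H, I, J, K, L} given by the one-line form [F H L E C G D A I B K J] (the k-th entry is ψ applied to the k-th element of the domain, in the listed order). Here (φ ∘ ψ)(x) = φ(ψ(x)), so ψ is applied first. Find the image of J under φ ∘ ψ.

(φ ∘ ψ)(J) = φ(ψ(J)). ψ(J) = B, then φ(B) = F. So (φ ∘ ψ)(J) = F.

F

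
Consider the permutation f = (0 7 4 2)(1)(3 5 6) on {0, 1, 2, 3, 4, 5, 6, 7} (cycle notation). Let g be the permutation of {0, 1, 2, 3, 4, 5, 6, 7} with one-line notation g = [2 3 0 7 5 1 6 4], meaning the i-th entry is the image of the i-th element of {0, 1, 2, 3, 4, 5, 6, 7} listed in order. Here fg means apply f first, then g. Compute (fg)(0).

4

First apply f: f(0) = 7, then g(7) = 4. Thus (fg)(0) = 4.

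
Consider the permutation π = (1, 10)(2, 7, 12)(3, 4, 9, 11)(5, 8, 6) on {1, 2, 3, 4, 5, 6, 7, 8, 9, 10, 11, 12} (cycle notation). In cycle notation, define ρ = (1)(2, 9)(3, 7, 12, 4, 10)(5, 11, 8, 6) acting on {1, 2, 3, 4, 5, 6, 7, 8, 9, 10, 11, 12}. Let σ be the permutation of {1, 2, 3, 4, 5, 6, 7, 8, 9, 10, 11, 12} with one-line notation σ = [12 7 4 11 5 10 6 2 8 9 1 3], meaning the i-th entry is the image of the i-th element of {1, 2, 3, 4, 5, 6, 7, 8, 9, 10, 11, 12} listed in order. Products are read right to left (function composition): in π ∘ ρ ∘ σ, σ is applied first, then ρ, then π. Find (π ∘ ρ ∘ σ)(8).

11

Apply the permutations in order: σ(8) = 2, then ρ(2) = 9, then π(9) = 11. So (π ∘ ρ ∘ σ)(8) = 11.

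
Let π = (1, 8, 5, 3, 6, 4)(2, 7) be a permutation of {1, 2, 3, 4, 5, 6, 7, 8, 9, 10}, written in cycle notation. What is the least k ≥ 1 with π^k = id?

The disjoint cycles have lengths 6, 2, 1, 1.
Since disjoint cycles commute, ord(π) = lcm(6, 2) = 6.

6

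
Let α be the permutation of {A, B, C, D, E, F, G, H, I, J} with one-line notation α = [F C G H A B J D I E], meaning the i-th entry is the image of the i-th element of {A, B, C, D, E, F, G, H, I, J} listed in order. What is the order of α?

14

Decomposing into disjoint cycles gives cycle lengths 7, 2, 1.
The order is lcm(7, 2) = 14.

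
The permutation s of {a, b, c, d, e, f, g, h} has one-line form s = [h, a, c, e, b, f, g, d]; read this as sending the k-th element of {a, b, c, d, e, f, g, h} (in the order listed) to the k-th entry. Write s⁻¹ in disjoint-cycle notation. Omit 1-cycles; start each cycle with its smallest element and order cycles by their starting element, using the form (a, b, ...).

(a, b, e, d, h)

First write s in disjoint cycles: (a, h, d, e, b).
The inverse reverses every cycle; in canonical form, s⁻¹ = (a, b, e, d, h).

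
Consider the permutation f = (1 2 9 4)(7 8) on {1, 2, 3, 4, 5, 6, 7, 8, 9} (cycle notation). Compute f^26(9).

9 lies in the 4-cycle (1 2 9 4).
Powers repeat with period 4 on this cycle, and 26 mod 4 = 2, so f^26(9) = f^2(9).
Advancing 2 steps from 9: 9 → 4 → 1.

1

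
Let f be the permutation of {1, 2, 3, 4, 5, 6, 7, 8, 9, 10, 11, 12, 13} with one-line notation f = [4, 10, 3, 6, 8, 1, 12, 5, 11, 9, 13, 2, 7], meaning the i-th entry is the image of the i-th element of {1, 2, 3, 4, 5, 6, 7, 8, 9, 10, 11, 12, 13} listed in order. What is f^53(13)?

10

Tracing 13 → 7 → … returns to 13 after 7 steps, so 13 lies in a 7-cycle (2, 10, 9, 11, 13, 7, 12).
On a 7-cycle, f^7 is the identity, so f^53 = f^4 there (53 ≡ 4 mod 7).
Advancing 4 steps from 13: 13 → 7 → 12 → 2 → 10.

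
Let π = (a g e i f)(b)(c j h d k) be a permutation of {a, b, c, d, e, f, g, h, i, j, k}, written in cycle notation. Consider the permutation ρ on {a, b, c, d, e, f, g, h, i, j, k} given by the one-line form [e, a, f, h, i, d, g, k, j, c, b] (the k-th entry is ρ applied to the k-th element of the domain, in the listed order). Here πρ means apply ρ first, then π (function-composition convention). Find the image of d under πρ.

ρ(d) = h, then π(h) = d; composing gives (πρ)(d) = d.

d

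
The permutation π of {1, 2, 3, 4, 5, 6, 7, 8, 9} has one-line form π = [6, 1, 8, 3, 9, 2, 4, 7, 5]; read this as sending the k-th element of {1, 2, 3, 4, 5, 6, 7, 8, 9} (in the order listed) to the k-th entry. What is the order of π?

12

Decomposing into disjoint cycles gives cycle lengths 4, 3, 2.
The order of π is the least common multiple of its cycle lengths: lcm(4, 3, 2) = 12.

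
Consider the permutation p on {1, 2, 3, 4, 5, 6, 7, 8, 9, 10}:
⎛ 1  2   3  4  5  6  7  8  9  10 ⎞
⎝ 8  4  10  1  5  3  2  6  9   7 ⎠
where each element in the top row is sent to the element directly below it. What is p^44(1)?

10

Tracing 1 → 8 → … returns to 1 after 8 steps, so 1 lies in an 8-cycle (1, 8, 6, 3, 10, 7, 2, 4).
On an 8-cycle, p^8 is the identity, so p^44 = p^4 there (44 ≡ 4 mod 8).
Stepping 4 places around the cycle: 1 → 8 → 6 → 3 → 10.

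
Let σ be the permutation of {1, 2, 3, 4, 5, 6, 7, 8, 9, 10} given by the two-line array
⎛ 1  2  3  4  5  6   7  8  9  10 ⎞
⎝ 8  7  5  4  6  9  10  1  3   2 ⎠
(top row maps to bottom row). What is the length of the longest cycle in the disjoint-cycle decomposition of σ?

Decomposing into disjoint cycles gives (1, 8)(2, 7, 10)(3, 5, 6, 9); the longest has length 4.

4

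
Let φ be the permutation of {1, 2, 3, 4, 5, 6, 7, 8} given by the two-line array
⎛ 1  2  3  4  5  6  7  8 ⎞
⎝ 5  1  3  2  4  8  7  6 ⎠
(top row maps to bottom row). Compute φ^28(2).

2

Tracing 2 → 1 → … returns to 2 after 4 steps, so 2 lies in a 4-cycle (1 5 4 2).
On a 4-cycle, φ^4 is the identity, so φ^28 = φ^0 there (28 ≡ 0 mod 4).
So φ^28(2) = 2.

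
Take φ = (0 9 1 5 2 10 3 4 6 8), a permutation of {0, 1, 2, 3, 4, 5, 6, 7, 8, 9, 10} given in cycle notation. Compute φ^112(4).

4 lies in the 10-cycle (0 9 1 5 2 10 3 4 6 8).
Since the cycle has length 10, φ^112 acts on it the same as φ^2 (112 mod 10 = 2).
Stepping 2 places around the cycle: 4 → 6 → 8.

8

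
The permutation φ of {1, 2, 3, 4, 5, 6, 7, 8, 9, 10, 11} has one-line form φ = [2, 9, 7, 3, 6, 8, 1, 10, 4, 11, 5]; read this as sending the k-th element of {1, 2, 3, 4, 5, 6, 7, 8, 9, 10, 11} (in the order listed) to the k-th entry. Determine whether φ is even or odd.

In disjoint-cycle form the cycle lengths are 6, 5.
A cycle of length ℓ contributes ℓ−1 transpositions, so φ is a product of 5 + 4 = 9 transpositions — odd.

odd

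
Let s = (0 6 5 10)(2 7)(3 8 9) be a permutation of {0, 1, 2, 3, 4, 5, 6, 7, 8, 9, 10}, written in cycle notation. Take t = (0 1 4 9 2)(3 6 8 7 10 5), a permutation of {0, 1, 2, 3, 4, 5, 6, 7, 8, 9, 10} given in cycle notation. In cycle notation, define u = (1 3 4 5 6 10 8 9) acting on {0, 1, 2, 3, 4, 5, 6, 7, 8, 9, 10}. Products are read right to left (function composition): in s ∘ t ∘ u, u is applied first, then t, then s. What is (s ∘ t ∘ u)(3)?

3

(s ∘ t ∘ u)(3) = s(t(u(3))). u(3) = 4, then t(4) = 9, then s(9) = 3, so the result is 3.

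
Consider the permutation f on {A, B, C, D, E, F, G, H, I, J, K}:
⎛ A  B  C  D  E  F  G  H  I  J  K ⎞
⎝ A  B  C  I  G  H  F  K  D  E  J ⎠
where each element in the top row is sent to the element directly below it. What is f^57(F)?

Tracing F → H → … returns to F after 6 steps, so F lies in a 6-cycle (E, G, F, H, K, J).
On a 6-cycle, f^6 is the identity, so f^57 = f^3 there (57 ≡ 3 mod 6).
Stepping 3 places around the cycle: F → H → K → J.

J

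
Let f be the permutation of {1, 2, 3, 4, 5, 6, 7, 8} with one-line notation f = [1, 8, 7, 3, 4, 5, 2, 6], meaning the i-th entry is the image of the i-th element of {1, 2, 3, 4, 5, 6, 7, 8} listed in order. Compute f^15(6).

5

Tracing 6 → 5 → … returns to 6 after 7 steps, so 6 lies in a 7-cycle (2, 8, 6, 5, 4, 3, 7).
Since the cycle has length 7, f^15 acts on it the same as f^1 (15 mod 7 = 1).
Stepping 1 place around the cycle: 6 → 5.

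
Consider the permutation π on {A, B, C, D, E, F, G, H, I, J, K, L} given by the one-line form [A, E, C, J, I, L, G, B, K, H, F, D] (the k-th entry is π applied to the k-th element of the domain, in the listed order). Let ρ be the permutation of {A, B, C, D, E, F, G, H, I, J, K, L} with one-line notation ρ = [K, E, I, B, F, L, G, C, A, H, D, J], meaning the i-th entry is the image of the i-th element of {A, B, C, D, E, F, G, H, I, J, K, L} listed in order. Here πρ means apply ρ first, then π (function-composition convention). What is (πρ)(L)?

H

(πρ)(L) = π(ρ(L)). ρ(L) = J, then π(J) = H. So (πρ)(L) = H.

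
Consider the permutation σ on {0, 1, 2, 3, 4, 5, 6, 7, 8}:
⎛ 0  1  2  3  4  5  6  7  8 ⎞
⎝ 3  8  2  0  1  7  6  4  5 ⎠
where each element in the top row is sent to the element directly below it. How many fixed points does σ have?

The fixed points (elements with σ(x) = x) are {2, 6}, so there are 2.

2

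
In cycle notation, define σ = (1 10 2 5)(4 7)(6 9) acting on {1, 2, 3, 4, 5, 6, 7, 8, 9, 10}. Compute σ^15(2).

2 lies in the 4-cycle (1 10 2 5).
On a 4-cycle, σ^4 is the identity, so σ^15 = σ^3 there (15 ≡ 3 mod 4).
Stepping 3 places around the cycle: 2 → 5 → 1 → 10.

10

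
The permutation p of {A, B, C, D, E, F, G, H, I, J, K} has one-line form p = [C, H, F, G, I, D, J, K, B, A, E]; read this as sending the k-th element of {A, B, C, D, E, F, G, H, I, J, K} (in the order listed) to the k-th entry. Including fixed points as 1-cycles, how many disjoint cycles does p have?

The cycle decomposition is (A C F D G J)(B H K E I), which has 2 cycles (counting 1-cycles).

2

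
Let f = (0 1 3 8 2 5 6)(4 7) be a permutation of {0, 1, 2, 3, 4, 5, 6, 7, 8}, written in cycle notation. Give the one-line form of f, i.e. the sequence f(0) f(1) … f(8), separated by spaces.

Reading each image from the cycles: 0↦1, 1↦3, 2↦5, 3↦8, 4↦7, 5↦6, 6↦0, 7↦4, 8↦2.
Listing these in domain order gives 1 3 5 8 7 6 0 4 2.

1 3 5 8 7 6 0 4 2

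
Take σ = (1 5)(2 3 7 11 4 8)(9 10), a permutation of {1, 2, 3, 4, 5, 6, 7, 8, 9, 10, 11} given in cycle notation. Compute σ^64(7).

7 lies in the 6-cycle (2 3 7 11 4 8).
Powers repeat with period 6 on this cycle, and 64 mod 6 = 4, so σ^64(7) = σ^4(7).
Advancing 4 steps from 7: 7 → 11 → 4 → 8 → 2.

2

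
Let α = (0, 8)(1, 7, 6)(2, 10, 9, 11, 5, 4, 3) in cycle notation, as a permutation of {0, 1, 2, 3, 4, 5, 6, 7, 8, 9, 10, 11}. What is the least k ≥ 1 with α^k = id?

The disjoint cycles have lengths 7, 3, 2.
Since disjoint cycles commute, ord(α) = lcm(7, 3, 2) = 42.

42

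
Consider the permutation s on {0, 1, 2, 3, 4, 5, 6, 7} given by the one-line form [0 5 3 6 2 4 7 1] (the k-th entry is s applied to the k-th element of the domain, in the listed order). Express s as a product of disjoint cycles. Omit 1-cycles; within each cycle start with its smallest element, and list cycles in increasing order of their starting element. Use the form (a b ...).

(1 5 4 2 3 6 7)

Start at 1 and follow images: 1 → 5 → 4 → 2 → 3 → 6 → 7 → 1, giving the cycle (1 5 4 2 3 6 7).
Continuing from each remaining unvisited element yields (1 5 4 2 3 6 7).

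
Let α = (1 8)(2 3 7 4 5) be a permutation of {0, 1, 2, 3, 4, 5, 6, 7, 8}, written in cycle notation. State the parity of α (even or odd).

odd

The cycle lengths are 5, 2, 1, 1.
A cycle of length ℓ contributes ℓ−1 transpositions, so α is a product of 4 + 1 = 5 transpositions — odd.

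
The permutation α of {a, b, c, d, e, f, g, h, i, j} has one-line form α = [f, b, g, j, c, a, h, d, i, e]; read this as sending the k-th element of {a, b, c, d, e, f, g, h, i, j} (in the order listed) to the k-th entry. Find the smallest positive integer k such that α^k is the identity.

6

The disjoint-cycle form of α has cycle lengths 6, 2, 1, 1.
The order of α is the least common multiple of its cycle lengths: lcm(6, 2) = 6.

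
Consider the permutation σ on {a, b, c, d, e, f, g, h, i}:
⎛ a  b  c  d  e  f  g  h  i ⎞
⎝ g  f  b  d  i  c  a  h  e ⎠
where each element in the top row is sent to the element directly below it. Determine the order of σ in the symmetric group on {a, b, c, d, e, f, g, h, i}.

6

Decomposing into disjoint cycles gives cycle lengths 3, 2, 2, 1, 1.
The order of σ is the least common multiple of its cycle lengths: lcm(3, 2, 2) = 6.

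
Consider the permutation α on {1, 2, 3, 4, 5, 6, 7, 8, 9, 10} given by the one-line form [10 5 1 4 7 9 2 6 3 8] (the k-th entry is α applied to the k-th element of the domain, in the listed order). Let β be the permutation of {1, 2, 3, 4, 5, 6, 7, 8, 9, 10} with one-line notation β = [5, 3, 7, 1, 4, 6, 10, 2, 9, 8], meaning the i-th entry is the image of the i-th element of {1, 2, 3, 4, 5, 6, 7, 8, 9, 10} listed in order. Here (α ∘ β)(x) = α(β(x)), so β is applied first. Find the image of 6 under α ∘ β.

9

First apply β: β(6) = 6, then α(6) = 9. Thus (α ∘ β)(6) = 9.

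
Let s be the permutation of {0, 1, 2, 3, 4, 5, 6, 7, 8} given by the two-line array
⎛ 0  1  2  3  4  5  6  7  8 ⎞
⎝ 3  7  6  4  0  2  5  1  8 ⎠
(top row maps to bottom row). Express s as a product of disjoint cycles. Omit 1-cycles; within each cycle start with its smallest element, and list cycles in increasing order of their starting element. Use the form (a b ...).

From 0: 0 → 3 → 4 → 0, closing the cycle (0 3 4).
Continuing from each remaining unvisited element yields (0 3 4)(1 7)(2 6 5).

(0 3 4)(1 7)(2 6 5)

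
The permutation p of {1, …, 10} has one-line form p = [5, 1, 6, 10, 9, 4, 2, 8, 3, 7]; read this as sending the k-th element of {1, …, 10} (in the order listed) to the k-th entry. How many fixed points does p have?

The fixed points (elements with p(x) = x) are {8}, so there is 1.

1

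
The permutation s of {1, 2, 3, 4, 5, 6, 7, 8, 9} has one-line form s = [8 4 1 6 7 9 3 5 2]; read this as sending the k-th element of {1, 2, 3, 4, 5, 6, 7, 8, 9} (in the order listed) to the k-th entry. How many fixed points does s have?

0

No element satisfies s(x) = x, so there are 0 fixed points.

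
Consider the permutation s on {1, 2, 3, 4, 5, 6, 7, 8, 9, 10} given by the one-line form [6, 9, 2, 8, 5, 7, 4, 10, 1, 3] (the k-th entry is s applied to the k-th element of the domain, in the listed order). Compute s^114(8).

6

Tracing 8 → 10 → … returns to 8 after 9 steps, so 8 lies in a 9-cycle (1 6 7 4 8 10 3 2 9).
Powers repeat with period 9 on this cycle, and 114 mod 9 = 6, so s^114(8) = s^6(8).
Advancing 6 steps from 8: 8 → 10 → 3 → 2 → 9 → 1 → 6.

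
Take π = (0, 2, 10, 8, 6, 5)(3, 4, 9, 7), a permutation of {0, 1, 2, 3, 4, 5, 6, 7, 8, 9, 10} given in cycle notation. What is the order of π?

The disjoint cycles have lengths 6, 4, 1.
Since disjoint cycles commute, ord(π) = lcm(6, 4) = 12.

12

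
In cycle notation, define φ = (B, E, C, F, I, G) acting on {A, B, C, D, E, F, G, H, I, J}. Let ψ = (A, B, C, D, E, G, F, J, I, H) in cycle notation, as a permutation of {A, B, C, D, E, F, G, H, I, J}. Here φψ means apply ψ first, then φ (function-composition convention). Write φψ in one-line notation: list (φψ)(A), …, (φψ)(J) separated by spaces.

E F D C B J I A H G

For each element, apply ψ then φ: A → B → E; B → C → F; C → D → D; D → E → C; E → G → B; F → J → J; G → F → I; H → A → A; I → H → H; J → I → G.
Collecting the images, φψ = [E F D C B J I A H G].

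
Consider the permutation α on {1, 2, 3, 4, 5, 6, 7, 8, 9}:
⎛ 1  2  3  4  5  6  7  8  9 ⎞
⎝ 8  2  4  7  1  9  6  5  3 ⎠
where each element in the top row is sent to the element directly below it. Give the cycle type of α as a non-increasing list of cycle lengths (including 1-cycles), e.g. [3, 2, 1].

The disjoint cycles are (1, 8, 5)(2)(3, 4, 7, 6, 9), with lengths 5, 3, 1 in non-increasing order.

[5, 3, 1]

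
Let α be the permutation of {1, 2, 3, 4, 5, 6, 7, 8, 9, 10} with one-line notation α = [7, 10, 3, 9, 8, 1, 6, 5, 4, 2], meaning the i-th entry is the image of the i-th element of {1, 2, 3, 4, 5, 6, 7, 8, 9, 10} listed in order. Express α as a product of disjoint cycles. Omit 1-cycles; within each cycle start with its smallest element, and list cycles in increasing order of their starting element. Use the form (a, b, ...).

Start at 1 and follow images: 1 → 7 → 6 → 1, giving the cycle (1, 7, 6).
Repeating from the next unused element and collecting all non-trivial cycles gives (1, 7, 6)(2, 10)(4, 9)(5, 8).

(1, 7, 6)(2, 10)(4, 9)(5, 8)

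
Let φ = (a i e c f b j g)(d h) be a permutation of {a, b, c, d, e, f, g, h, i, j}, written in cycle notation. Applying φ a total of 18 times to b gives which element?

b lies in the 8-cycle (a i e c f b j g).
Powers repeat with period 8 on this cycle, and 18 mod 8 = 2, so φ^18(b) = φ^2(b).
Stepping 2 places around the cycle: b → j → g.

g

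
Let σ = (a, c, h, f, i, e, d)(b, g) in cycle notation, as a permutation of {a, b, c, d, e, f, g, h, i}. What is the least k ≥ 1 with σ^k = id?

14

The disjoint cycles have lengths 7, 2.
The order of σ is the least common multiple of its cycle lengths: lcm(7, 2) = 14.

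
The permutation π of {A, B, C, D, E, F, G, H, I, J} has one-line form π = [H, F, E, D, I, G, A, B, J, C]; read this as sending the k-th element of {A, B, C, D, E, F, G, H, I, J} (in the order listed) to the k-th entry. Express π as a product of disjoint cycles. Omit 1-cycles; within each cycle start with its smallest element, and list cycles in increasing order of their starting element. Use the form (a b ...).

From A: A → H → B → F → G → A, closing the cycle (A H B F G).
Repeating from the next unused element and collecting all non-trivial cycles gives (A H B F G)(C E I J).

(A H B F G)(C E I J)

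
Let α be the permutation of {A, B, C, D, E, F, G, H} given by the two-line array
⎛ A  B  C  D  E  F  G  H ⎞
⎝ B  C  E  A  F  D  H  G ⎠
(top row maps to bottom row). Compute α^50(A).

C

Tracing A → B → … returns to A after 6 steps, so A lies in a 6-cycle (A B C E F D).
Since the cycle has length 6, α^50 acts on it the same as α^2 (50 mod 6 = 2).
Stepping 2 places around the cycle: A → B → C.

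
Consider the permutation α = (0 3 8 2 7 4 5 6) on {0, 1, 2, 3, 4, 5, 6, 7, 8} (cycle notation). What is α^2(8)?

7

8 lies in the 8-cycle (0 3 8 2 7 4 5 6).
Advancing 2 steps from 8: 8 → 2 → 7.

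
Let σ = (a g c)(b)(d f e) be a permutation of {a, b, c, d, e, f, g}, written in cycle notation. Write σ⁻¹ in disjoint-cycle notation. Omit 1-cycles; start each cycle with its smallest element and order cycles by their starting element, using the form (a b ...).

The inverse reverses each cycle.
After reversing and putting each cycle's least element first, σ⁻¹ = (a c g)(d e f).

(a c g)(d e f)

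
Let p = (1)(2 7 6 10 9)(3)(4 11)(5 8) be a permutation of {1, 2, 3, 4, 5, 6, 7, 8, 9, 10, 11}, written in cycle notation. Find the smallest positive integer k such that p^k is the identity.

The cycle type of p is (5, 2, 2, 1, 1).
The order of p is the least common multiple of its cycle lengths: lcm(5, 2, 2) = 10.

10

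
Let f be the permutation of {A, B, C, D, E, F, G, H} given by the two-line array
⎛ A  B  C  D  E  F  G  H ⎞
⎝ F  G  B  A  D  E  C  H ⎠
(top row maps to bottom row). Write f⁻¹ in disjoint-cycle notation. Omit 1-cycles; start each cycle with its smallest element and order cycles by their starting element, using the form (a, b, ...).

The cycle decomposition of f is (A, F, E, D)(B, G, C).
Reversing each cycle (and rotating so the smallest element leads) gives f⁻¹ = (A, D, E, F)(B, C, G).

(A, D, E, F)(B, C, G)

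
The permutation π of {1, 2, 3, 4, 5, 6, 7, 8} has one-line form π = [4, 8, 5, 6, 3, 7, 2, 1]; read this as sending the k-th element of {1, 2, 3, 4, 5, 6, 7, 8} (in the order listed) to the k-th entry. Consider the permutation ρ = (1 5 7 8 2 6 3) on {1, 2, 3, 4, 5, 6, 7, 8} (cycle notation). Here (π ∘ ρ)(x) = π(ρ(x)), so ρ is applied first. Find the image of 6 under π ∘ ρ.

5

First apply ρ: ρ(6) = 3, then π(3) = 5. Thus (π ∘ ρ)(6) = 5.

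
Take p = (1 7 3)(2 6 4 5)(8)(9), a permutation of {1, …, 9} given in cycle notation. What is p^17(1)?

1 lies in the 3-cycle (1 7 3).
Since the cycle has length 3, p^17 acts on it the same as p^2 (17 mod 3 = 2).
Advancing 2 steps from 1: 1 → 7 → 3.

3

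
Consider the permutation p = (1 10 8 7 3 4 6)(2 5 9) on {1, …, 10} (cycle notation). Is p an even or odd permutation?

The cycle lengths are 7, 3.
A cycle of length ℓ contributes ℓ−1 transpositions, so p is a product of 6 + 2 = 8 transpositions — even.

even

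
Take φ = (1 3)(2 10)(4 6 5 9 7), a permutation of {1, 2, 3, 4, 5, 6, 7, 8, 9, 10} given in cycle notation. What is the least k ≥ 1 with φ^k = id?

The disjoint cycles have lengths 5, 2, 2, 1.
The order is lcm(5, 2, 2) = 10.

10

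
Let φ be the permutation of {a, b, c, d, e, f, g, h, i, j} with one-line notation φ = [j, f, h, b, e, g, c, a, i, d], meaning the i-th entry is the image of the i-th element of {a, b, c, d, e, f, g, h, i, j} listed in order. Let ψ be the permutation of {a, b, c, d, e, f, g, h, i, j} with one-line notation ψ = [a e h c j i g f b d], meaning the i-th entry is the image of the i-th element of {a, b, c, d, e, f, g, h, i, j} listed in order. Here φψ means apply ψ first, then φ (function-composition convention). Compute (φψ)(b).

(φψ)(b) = φ(ψ(b)). ψ(b) = e, then φ(e) = e. So (φψ)(b) = e.

e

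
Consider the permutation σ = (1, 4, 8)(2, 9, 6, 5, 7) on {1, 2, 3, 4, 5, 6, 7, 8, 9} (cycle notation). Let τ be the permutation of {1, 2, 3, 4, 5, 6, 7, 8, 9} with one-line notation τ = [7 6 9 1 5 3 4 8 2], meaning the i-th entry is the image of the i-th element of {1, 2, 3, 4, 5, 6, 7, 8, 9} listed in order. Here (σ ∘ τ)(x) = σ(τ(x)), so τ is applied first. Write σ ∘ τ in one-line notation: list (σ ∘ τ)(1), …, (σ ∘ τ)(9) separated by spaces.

(σ ∘ τ)(x) = σ(τ(x)). Computing each image: σ(τ(1)) = σ(7) = 2, σ(τ(2)) = σ(6) = 5, σ(τ(3)) = σ(9) = 6, σ(τ(4)) = σ(1) = 4, σ(τ(5)) = σ(5) = 7, σ(τ(6)) = σ(3) = 3, σ(τ(7)) = σ(4) = 8, σ(τ(8)) = σ(8) = 1, σ(τ(9)) = σ(2) = 9.
Hence σ ∘ τ = [2 5 6 4 7 3 8 1 9].

2 5 6 4 7 3 8 1 9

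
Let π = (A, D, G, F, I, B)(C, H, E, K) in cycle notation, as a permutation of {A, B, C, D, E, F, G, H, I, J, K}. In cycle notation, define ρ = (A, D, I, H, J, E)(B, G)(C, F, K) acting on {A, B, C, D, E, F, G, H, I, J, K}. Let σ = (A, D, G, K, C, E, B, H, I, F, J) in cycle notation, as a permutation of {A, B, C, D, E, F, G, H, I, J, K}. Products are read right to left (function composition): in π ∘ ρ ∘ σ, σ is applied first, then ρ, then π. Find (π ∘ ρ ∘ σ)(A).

Chase A: σ(A) = D; ρ(D) = I; π(I) = B. Hence (π ∘ ρ ∘ σ)(A) = B.

B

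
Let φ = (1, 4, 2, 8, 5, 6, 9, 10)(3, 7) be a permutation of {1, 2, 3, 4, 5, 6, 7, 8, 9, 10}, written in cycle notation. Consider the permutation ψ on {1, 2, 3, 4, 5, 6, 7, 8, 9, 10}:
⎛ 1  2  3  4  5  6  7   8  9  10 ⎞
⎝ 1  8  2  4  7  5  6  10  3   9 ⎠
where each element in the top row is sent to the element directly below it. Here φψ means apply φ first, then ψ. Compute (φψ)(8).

7

(φψ)(8) = ψ(φ(8)). φ(8) = 5, then ψ(5) = 7. So (φψ)(8) = 7.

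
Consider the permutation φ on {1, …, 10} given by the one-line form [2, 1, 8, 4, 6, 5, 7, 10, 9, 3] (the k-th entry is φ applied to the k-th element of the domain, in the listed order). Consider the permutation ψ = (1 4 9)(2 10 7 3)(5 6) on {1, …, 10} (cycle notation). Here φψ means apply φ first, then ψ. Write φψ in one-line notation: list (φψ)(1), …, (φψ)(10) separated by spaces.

10 4 8 9 5 6 3 7 1 2

For each element, apply φ then ψ: 1 → 2 → 10; 2 → 1 → 4; 3 → 8 → 8; 4 → 4 → 9; 5 → 6 → 5; 6 → 5 → 6; 7 → 7 → 3; 8 → 10 → 7; 9 → 9 → 1; 10 → 3 → 2.
So φψ in one-line form is 10 4 8 9 5 6 3 7 1 2.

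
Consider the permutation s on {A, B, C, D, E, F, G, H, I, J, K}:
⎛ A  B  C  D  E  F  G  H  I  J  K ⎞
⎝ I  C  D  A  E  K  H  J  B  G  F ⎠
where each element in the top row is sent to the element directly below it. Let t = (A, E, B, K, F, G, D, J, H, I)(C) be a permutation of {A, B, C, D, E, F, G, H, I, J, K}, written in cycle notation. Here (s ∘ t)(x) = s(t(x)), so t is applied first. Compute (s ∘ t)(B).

F

First apply t: t(B) = K, then s(K) = F. Thus (s ∘ t)(B) = F.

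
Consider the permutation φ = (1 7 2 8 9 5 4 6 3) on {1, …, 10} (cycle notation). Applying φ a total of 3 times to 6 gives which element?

6 lies in the 9-cycle (1 7 2 8 9 5 4 6 3).
Advancing 3 steps from 6: 6 → 3 → 1 → 7.

7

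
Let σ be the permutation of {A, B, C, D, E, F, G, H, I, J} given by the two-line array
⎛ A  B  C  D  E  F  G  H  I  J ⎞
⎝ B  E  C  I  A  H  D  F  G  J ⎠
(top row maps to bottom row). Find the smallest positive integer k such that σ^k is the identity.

6

The disjoint-cycle form of σ has cycle lengths 3, 3, 2, 1, 1.
Since disjoint cycles commute, ord(σ) = lcm(3, 3, 2) = 6.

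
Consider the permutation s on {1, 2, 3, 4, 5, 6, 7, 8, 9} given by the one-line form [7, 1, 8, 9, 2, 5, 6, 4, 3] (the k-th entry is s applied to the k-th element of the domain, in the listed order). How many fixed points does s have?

No element satisfies s(x) = x, so there are 0 fixed points.

0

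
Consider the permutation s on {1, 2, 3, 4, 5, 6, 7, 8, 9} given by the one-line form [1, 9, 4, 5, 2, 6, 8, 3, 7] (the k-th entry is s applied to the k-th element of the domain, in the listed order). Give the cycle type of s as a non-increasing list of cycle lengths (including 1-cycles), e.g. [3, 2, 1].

The disjoint cycles are (1)(2, 9, 7, 8, 3, 4, 5)(6), with lengths 7, 1, 1 in non-increasing order.

[7, 1, 1]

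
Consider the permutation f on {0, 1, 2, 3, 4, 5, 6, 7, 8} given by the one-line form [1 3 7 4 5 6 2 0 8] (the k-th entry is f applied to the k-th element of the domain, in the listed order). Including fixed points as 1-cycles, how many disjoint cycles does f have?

The cycle decomposition is (0, 1, 3, 4, 5, 6, 2, 7)(8), which has 2 cycles (counting 1-cycles).

2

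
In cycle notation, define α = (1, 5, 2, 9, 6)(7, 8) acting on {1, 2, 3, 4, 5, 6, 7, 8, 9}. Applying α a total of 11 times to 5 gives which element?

2

5 lies in the 5-cycle (1, 5, 2, 9, 6).
On a 5-cycle, α^5 is the identity, so α^11 = α^1 there (11 ≡ 1 mod 5).
Stepping 1 place around the cycle: 5 → 2.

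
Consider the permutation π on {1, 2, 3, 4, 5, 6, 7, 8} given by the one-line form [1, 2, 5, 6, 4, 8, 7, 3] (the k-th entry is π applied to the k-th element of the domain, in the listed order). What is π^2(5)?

6

Tracing 5 → 4 → … returns to 5 after 5 steps, so 5 lies in a 5-cycle (3, 5, 4, 6, 8).
Stepping 2 places around the cycle: 5 → 4 → 6.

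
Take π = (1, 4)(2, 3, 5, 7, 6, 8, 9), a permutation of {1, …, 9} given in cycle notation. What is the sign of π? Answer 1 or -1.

-1

The cycle lengths are 7, 2.
A cycle of length ℓ contributes ℓ−1 transpositions, so π is a product of 6 + 1 = 7 transpositions — odd.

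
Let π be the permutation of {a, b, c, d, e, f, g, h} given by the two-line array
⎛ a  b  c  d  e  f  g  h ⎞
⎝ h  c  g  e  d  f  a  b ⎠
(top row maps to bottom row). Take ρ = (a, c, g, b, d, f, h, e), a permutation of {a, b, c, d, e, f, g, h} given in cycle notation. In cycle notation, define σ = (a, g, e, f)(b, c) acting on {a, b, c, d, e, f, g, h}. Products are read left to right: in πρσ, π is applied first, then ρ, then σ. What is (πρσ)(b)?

Chase b: π(b) = c; ρ(c) = g; σ(g) = e. Hence (πρσ)(b) = e.

e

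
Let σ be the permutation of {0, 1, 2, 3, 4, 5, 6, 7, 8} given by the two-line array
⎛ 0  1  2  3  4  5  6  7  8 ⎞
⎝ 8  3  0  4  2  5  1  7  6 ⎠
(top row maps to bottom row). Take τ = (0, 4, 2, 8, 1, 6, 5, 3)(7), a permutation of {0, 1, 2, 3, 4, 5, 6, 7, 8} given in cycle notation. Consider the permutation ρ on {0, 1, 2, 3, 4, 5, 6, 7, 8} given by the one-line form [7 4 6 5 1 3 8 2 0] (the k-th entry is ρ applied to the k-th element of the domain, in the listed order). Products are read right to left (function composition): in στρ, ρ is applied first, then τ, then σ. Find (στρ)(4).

1

(στρ)(4) = σ(τ(ρ(4))). ρ(4) = 1, then τ(1) = 6, then σ(6) = 1, so the result is 1.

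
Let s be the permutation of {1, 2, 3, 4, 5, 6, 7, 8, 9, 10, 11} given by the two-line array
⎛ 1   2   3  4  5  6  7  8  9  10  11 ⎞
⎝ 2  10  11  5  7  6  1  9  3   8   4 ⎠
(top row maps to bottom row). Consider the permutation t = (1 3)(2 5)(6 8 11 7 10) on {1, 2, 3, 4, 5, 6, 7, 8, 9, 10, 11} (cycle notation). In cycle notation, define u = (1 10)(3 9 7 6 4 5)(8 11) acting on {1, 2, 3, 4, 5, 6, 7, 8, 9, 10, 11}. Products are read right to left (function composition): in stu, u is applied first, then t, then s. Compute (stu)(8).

(stu)(8) = s(t(u(8))). u(8) = 11, then t(11) = 7, then s(7) = 1, so the result is 1.

1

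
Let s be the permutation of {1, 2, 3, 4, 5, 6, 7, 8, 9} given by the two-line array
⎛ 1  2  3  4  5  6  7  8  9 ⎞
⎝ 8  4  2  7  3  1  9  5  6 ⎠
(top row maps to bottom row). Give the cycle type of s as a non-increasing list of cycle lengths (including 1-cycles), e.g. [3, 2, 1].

[9]

The disjoint cycles are (1, 8, 5, 3, 2, 4, 7, 9, 6), with lengths 9 in non-increasing order.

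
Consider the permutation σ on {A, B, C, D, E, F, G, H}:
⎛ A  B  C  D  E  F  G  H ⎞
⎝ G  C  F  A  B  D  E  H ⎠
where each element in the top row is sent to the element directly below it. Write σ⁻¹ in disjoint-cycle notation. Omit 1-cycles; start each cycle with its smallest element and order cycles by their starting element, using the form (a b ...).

The cycle decomposition of σ is (A G E B C F D).
The inverse reverses every cycle; in canonical form, σ⁻¹ = (A D F C B E G).

(A D F C B E G)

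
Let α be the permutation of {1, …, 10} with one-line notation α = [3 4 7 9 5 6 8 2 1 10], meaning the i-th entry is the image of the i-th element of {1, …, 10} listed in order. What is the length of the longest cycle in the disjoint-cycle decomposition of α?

Decomposing into disjoint cycles gives (1, 3, 7, 8, 2, 4, 9); the longest has length 7.

7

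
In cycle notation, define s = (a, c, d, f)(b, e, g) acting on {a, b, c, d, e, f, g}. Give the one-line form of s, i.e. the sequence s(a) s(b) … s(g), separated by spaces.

c e d f g a b

Each element maps to the next entry in its cycle (wrapping to the front): a→c, b→e, c→d, d→f, e→g, f→a, g→b.
So the one-line form is c e d f g a b.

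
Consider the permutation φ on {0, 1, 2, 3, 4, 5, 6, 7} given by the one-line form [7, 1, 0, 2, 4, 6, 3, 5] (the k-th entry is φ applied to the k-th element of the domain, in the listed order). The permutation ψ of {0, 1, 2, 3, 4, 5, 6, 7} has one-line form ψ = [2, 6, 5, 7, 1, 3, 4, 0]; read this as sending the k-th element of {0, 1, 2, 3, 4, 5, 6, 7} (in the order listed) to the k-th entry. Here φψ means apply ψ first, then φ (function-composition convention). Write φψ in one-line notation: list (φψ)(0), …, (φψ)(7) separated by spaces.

0 3 6 5 1 2 4 7

Chase each element through ψ then φ: 0 → 2 → 0; 1 → 6 → 3; 2 → 5 → 6; 3 → 7 → 5; 4 → 1 → 1; 5 → 3 → 2; 6 → 4 → 4; 7 → 0 → 7.
Collecting the images, φψ = [0 3 6 5 1 2 4 7].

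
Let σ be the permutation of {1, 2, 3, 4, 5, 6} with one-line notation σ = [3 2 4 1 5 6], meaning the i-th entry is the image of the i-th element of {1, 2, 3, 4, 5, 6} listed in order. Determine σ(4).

4 is element number 4 of the domain, and entry number 4 of the one-line form is 1, so σ(4) = 1.

1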